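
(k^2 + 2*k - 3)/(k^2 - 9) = (k - 1)/(k - 3)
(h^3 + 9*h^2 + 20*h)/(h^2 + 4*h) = h + 5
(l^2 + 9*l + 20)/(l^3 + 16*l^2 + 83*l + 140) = 1/(l + 7)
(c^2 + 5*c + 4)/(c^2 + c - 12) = (c + 1)/(c - 3)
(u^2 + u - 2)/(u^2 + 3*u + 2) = (u - 1)/(u + 1)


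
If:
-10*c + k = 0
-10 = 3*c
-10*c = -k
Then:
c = -10/3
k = -100/3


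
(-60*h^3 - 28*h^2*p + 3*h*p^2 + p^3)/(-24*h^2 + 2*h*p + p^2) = (-10*h^2 - 3*h*p + p^2)/(-4*h + p)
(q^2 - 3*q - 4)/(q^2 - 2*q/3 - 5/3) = 3*(q - 4)/(3*q - 5)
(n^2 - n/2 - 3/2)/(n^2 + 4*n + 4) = (2*n^2 - n - 3)/(2*(n^2 + 4*n + 4))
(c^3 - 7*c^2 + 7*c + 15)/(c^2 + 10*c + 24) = (c^3 - 7*c^2 + 7*c + 15)/(c^2 + 10*c + 24)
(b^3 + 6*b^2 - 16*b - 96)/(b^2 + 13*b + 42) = (b^2 - 16)/(b + 7)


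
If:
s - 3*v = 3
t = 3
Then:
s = 3*v + 3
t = 3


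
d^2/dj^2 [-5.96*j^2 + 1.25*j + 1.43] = -11.9200000000000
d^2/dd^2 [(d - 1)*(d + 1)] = 2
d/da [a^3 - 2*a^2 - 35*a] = 3*a^2 - 4*a - 35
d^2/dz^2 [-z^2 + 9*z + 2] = -2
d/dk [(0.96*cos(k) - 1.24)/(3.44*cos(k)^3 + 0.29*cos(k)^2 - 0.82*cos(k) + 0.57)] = (6.6048*cos(k)^3 - 12.5184*cos(k)^2 - 0.7192*cos(k) + 0.4696)*sin(k)/(11.8336*cos(k)^6 + 1.9952*cos(k)^5 - 5.5575*cos(k)^4 + 3.446*cos(k)^3 + 1.003*cos(k)^2 - 0.9348*cos(k) + 0.3249)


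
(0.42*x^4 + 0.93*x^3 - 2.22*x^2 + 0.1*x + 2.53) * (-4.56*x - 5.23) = -1.9152*x^5 - 6.4374*x^4 + 5.2593*x^3 + 11.1546*x^2 - 12.0598*x - 13.2319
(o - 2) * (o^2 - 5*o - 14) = o^3 - 7*o^2 - 4*o + 28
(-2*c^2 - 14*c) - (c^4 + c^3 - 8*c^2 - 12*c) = -c^4 - c^3 + 6*c^2 - 2*c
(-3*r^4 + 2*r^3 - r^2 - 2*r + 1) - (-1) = -3*r^4 + 2*r^3 - r^2 - 2*r + 2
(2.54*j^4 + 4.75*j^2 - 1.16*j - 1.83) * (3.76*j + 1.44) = 9.5504*j^5 + 3.6576*j^4 + 17.86*j^3 + 2.4784*j^2 - 8.5512*j - 2.6352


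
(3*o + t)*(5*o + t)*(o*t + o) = 15*o^3*t + 15*o^3 + 8*o^2*t^2 + 8*o^2*t + o*t^3 + o*t^2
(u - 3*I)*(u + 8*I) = u^2 + 5*I*u + 24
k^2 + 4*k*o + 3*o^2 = (k + o)*(k + 3*o)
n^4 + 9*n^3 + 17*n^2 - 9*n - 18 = (n - 1)*(n + 1)*(n + 3)*(n + 6)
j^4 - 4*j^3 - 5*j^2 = j^2*(j - 5)*(j + 1)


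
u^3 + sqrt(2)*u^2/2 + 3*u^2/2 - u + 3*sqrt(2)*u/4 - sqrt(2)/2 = (u - 1/2)*(u + 2)*(u + sqrt(2)/2)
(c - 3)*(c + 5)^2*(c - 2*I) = c^4 + 7*c^3 - 2*I*c^3 - 5*c^2 - 14*I*c^2 - 75*c + 10*I*c + 150*I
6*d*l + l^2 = l*(6*d + l)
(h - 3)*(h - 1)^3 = h^4 - 6*h^3 + 12*h^2 - 10*h + 3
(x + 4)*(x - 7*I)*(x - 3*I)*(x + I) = x^4 + 4*x^3 - 9*I*x^3 - 11*x^2 - 36*I*x^2 - 44*x - 21*I*x - 84*I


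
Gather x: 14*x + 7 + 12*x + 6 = 26*x + 13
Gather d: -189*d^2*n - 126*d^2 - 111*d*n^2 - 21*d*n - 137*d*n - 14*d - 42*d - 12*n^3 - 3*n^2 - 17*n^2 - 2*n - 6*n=d^2*(-189*n - 126) + d*(-111*n^2 - 158*n - 56) - 12*n^3 - 20*n^2 - 8*n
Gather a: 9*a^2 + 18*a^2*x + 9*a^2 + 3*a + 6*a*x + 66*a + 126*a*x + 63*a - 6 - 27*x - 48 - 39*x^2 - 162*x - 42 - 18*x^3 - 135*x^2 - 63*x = a^2*(18*x + 18) + a*(132*x + 132) - 18*x^3 - 174*x^2 - 252*x - 96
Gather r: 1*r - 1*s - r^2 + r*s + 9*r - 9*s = -r^2 + r*(s + 10) - 10*s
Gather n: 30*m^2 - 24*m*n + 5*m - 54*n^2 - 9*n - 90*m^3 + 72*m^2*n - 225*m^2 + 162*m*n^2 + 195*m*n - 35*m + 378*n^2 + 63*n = -90*m^3 - 195*m^2 - 30*m + n^2*(162*m + 324) + n*(72*m^2 + 171*m + 54)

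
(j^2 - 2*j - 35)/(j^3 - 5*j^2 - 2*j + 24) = (j^2 - 2*j - 35)/(j^3 - 5*j^2 - 2*j + 24)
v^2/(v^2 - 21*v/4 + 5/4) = 4*v^2/(4*v^2 - 21*v + 5)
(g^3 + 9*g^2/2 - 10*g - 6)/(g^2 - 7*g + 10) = (g^2 + 13*g/2 + 3)/(g - 5)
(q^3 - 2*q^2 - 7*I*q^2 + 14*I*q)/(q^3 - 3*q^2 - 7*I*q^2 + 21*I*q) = (q - 2)/(q - 3)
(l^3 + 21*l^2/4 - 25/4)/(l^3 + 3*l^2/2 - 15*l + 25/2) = (4*l + 5)/(2*(2*l - 5))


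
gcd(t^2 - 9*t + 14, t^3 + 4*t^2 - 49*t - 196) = t - 7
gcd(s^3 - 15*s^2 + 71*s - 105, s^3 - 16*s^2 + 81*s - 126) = s^2 - 10*s + 21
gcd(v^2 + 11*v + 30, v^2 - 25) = v + 5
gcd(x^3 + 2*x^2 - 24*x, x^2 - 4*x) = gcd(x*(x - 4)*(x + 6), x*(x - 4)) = x^2 - 4*x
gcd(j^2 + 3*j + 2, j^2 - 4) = j + 2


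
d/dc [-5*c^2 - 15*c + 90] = -10*c - 15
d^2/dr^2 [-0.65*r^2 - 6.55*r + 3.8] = -1.30000000000000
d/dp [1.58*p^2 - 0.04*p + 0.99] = 3.16*p - 0.04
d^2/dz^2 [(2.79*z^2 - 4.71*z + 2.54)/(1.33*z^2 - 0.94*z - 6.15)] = (7.105427357601e-15*z^4 - 9.68692200000001*z^3 + 163.882866*z^2 - 250.205718*z + 311.547118)/(2.352637*z^6 - 4.988298*z^5 - 29.110641*z^4 + 45.301796*z^3 + 134.609355*z^2 - 106.65945*z - 232.608375)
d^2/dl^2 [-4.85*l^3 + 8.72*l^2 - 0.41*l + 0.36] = 17.44 - 29.1*l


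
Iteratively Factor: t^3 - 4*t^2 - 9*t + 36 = (t - 3)*(t^2 - t - 12) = (t - 4)*(t - 3)*(t + 3)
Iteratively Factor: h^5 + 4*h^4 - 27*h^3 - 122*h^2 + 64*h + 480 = (h + 4)*(h^4 - 27*h^2 - 14*h + 120) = (h + 3)*(h + 4)*(h^3 - 3*h^2 - 18*h + 40) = (h + 3)*(h + 4)^2*(h^2 - 7*h + 10) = (h - 5)*(h + 3)*(h + 4)^2*(h - 2)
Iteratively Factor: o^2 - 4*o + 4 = (o - 2)*(o - 2)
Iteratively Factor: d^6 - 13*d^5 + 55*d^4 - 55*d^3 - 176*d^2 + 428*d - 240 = (d - 5)*(d^5 - 8*d^4 + 15*d^3 + 20*d^2 - 76*d + 48) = (d - 5)*(d - 1)*(d^4 - 7*d^3 + 8*d^2 + 28*d - 48) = (d - 5)*(d - 1)*(d + 2)*(d^3 - 9*d^2 + 26*d - 24) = (d - 5)*(d - 2)*(d - 1)*(d + 2)*(d^2 - 7*d + 12) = (d - 5)*(d - 4)*(d - 2)*(d - 1)*(d + 2)*(d - 3)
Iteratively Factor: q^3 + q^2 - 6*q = (q + 3)*(q^2 - 2*q) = (q - 2)*(q + 3)*(q)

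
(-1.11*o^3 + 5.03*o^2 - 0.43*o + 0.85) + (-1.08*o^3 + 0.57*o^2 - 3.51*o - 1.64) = -2.19*o^3 + 5.6*o^2 - 3.94*o - 0.79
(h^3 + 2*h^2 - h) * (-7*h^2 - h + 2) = -7*h^5 - 15*h^4 + 7*h^3 + 5*h^2 - 2*h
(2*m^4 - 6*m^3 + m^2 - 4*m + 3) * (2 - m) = -2*m^5 + 10*m^4 - 13*m^3 + 6*m^2 - 11*m + 6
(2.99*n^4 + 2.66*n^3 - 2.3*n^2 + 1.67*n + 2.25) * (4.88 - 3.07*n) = -9.1793*n^5 + 6.425*n^4 + 20.0418*n^3 - 16.3509*n^2 + 1.2421*n + 10.98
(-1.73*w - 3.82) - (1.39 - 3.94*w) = 2.21*w - 5.21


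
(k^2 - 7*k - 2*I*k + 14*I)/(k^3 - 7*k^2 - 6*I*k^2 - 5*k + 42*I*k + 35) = (k - 2*I)/(k^2 - 6*I*k - 5)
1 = 1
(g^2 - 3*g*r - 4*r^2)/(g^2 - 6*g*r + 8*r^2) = (-g - r)/(-g + 2*r)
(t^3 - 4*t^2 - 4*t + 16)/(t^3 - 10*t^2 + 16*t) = (t^2 - 2*t - 8)/(t*(t - 8))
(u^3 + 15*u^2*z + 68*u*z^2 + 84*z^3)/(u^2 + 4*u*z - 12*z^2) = (-u^2 - 9*u*z - 14*z^2)/(-u + 2*z)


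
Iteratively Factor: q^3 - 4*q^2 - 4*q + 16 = (q - 2)*(q^2 - 2*q - 8) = (q - 4)*(q - 2)*(q + 2)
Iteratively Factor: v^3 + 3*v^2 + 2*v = (v + 2)*(v^2 + v) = v*(v + 2)*(v + 1)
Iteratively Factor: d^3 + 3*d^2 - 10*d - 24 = (d - 3)*(d^2 + 6*d + 8) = (d - 3)*(d + 2)*(d + 4)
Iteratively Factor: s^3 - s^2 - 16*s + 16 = (s - 4)*(s^2 + 3*s - 4) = (s - 4)*(s + 4)*(s - 1)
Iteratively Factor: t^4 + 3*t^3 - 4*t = (t + 2)*(t^3 + t^2 - 2*t) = (t + 2)^2*(t^2 - t) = t*(t + 2)^2*(t - 1)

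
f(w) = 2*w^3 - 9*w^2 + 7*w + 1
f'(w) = 6*w^2 - 18*w + 7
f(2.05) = -5.24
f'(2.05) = -4.68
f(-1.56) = -39.42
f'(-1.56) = 49.68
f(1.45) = -1.68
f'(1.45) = -6.48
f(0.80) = 1.86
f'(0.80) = -3.56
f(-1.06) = -18.91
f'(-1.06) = 32.82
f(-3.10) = -166.77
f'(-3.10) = 120.46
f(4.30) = 23.70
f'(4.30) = 40.54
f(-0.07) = 0.47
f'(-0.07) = 8.29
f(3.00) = -5.00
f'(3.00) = 7.00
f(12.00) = 2245.00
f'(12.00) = 655.00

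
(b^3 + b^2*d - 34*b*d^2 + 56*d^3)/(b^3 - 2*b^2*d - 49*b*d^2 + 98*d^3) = (b - 4*d)/(b - 7*d)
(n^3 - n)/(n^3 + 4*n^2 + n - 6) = n*(n + 1)/(n^2 + 5*n + 6)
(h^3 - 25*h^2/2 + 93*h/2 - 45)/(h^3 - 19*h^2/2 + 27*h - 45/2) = (h - 6)/(h - 3)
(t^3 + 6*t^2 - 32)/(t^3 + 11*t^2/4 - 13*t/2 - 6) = 4*(t + 4)/(4*t + 3)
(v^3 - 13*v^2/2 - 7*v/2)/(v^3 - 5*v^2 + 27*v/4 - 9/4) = 2*v*(2*v^2 - 13*v - 7)/(4*v^3 - 20*v^2 + 27*v - 9)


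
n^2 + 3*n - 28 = (n - 4)*(n + 7)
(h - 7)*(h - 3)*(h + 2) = h^3 - 8*h^2 + h + 42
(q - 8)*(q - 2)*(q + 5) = q^3 - 5*q^2 - 34*q + 80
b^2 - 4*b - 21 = (b - 7)*(b + 3)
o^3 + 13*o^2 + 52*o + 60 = (o + 2)*(o + 5)*(o + 6)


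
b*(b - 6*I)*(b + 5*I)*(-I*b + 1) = -I*b^4 - 31*I*b^2 + 30*b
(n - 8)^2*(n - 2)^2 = n^4 - 20*n^3 + 132*n^2 - 320*n + 256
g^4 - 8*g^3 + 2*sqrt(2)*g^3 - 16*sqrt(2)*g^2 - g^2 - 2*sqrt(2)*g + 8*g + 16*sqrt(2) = (g - 8)*(g - 1)*(g + 1)*(g + 2*sqrt(2))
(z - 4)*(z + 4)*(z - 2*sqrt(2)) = z^3 - 2*sqrt(2)*z^2 - 16*z + 32*sqrt(2)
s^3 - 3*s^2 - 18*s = s*(s - 6)*(s + 3)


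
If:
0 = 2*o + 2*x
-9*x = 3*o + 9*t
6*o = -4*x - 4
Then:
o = -2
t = -4/3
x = 2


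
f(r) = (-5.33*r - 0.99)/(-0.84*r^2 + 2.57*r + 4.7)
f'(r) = (-5.33*r - 0.99)*(1.68*r - 2.57)/(-0.84*r^2 + 2.57*r + 4.7)^2 - 5.33/(-0.84*r^2 + 2.57*r + 4.7) = (4.4772*r^2 - 13.6981*r - (1.68*r - 2.57)*(5.33*r + 0.99) - 25.051)/(-0.84*r^2 + 2.57*r + 4.7)^2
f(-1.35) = -20.66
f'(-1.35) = -314.95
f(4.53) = 28.07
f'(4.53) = -152.05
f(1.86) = -1.66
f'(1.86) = -0.95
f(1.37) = -1.25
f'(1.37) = -0.75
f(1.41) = -1.28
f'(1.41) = -0.76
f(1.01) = -0.99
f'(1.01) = -0.69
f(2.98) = -3.44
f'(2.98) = -2.80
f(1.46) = -1.32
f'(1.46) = -0.78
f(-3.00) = -1.42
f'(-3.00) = -0.52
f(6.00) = 3.26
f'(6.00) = -1.89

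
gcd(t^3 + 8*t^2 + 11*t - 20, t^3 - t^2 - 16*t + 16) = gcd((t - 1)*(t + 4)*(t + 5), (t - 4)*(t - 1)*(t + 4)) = t^2 + 3*t - 4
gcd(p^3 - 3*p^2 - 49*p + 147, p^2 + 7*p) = p + 7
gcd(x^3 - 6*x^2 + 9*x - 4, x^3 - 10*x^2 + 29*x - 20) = x^2 - 5*x + 4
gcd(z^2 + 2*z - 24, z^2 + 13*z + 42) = z + 6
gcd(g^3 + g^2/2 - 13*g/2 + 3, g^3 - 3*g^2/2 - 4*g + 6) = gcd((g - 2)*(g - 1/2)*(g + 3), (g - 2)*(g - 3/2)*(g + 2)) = g - 2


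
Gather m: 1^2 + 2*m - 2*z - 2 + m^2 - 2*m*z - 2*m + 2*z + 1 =m^2 - 2*m*z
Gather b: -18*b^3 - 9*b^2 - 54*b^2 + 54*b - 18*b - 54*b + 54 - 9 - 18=-18*b^3 - 63*b^2 - 18*b + 27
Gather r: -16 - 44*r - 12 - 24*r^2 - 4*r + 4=-24*r^2 - 48*r - 24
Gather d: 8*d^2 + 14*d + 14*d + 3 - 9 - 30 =8*d^2 + 28*d - 36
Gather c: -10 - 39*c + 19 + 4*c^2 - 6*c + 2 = 4*c^2 - 45*c + 11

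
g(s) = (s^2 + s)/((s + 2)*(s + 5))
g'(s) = (2*s + 1)/((s + 2)*(s + 5)) - (s^2 + s)/((s + 2)*(s + 5)^2) - (s^2 + s)/((s + 2)^2*(s + 5)) = 2*(3*s^2 + 10*s + 5)/(s^4 + 14*s^3 + 69*s^2 + 140*s + 100)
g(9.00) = 0.58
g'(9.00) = 0.03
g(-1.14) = 0.05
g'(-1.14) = -0.45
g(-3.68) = -4.45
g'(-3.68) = 3.59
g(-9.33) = 2.45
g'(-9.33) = 0.34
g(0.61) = 0.07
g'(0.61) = 0.11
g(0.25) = 0.03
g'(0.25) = 0.11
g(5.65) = 0.46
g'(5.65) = 0.05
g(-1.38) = 0.23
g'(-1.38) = -1.23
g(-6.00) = 7.50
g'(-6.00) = 6.62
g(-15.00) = 1.62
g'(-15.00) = 0.06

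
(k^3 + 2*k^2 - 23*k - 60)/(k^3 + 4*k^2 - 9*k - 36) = (k - 5)/(k - 3)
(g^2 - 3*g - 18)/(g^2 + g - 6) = (g - 6)/(g - 2)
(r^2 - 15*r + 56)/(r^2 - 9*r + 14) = (r - 8)/(r - 2)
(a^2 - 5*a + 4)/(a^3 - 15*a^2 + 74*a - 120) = (a - 1)/(a^2 - 11*a + 30)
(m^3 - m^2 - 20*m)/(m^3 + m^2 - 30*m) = (m + 4)/(m + 6)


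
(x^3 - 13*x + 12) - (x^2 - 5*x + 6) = x^3 - x^2 - 8*x + 6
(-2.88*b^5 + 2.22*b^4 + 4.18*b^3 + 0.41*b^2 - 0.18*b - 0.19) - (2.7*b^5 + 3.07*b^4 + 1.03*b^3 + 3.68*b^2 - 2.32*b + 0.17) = -5.58*b^5 - 0.85*b^4 + 3.15*b^3 - 3.27*b^2 + 2.14*b - 0.36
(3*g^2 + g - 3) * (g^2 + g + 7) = 3*g^4 + 4*g^3 + 19*g^2 + 4*g - 21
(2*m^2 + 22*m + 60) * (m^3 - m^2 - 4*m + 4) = 2*m^5 + 20*m^4 + 30*m^3 - 140*m^2 - 152*m + 240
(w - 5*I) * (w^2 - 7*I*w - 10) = w^3 - 12*I*w^2 - 45*w + 50*I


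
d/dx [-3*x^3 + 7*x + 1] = 7 - 9*x^2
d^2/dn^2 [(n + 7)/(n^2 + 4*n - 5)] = 2*(4*(n + 2)^2*(n + 7) - (3*n + 11)*(n^2 + 4*n - 5))/(n^2 + 4*n - 5)^3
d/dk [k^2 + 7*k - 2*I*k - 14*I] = 2*k + 7 - 2*I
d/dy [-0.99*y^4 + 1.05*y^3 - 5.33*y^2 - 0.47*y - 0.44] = -3.96*y^3 + 3.15*y^2 - 10.66*y - 0.47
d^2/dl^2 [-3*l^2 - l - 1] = -6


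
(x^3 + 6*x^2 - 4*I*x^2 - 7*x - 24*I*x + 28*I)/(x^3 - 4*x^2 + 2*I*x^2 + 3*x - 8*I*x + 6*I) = (x^2 + x*(7 - 4*I) - 28*I)/(x^2 + x*(-3 + 2*I) - 6*I)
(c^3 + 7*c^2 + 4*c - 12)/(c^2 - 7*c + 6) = (c^2 + 8*c + 12)/(c - 6)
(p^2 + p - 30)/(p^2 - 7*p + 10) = (p + 6)/(p - 2)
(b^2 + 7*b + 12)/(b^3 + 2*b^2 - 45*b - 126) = (b + 4)/(b^2 - b - 42)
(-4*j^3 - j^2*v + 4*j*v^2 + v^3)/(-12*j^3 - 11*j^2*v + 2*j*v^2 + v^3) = (-j + v)/(-3*j + v)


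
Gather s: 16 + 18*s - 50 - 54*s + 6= -36*s - 28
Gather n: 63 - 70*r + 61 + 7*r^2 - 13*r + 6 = 7*r^2 - 83*r + 130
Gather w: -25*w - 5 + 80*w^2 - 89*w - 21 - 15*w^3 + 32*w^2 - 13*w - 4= -15*w^3 + 112*w^2 - 127*w - 30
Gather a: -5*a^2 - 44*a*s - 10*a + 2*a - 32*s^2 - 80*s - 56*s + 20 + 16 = -5*a^2 + a*(-44*s - 8) - 32*s^2 - 136*s + 36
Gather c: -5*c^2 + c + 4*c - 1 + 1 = -5*c^2 + 5*c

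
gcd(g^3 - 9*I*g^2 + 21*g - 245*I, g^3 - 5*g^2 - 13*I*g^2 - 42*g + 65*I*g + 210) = g - 7*I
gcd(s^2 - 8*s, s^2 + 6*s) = s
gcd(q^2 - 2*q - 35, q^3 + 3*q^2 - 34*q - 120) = q + 5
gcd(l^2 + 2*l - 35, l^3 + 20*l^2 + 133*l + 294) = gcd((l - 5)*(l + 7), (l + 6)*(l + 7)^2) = l + 7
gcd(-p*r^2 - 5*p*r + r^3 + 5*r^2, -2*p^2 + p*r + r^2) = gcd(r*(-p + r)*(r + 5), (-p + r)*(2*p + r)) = p - r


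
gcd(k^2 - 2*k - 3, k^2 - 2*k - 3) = k^2 - 2*k - 3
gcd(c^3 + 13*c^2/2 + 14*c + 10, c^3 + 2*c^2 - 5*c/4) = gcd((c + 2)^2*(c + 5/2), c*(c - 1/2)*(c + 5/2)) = c + 5/2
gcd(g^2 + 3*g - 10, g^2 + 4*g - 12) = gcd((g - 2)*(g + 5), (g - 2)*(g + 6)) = g - 2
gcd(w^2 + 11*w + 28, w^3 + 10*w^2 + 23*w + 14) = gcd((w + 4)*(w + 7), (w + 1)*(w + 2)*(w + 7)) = w + 7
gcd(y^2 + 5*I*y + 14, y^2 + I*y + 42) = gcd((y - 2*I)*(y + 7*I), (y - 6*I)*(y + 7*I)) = y + 7*I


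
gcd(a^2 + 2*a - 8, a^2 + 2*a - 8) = a^2 + 2*a - 8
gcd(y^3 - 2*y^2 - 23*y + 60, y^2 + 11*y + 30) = y + 5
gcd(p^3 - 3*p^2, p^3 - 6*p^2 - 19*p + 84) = p - 3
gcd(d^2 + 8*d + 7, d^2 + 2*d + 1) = d + 1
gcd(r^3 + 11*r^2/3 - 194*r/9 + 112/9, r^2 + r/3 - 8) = r - 8/3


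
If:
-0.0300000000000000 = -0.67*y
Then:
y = 0.04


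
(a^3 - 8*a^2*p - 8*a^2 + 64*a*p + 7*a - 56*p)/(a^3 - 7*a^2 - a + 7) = (a - 8*p)/(a + 1)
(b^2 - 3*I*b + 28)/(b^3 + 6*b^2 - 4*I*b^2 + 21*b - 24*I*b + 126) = (b + 4*I)/(b^2 + 3*b*(2 + I) + 18*I)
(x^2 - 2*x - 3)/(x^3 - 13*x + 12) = (x + 1)/(x^2 + 3*x - 4)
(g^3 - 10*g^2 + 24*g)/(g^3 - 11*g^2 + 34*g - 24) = g/(g - 1)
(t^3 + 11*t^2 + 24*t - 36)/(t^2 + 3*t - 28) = (t^3 + 11*t^2 + 24*t - 36)/(t^2 + 3*t - 28)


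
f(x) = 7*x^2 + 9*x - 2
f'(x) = 14*x + 9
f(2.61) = 69.17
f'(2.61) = 45.54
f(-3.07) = 36.34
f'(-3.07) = -33.98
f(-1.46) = -0.22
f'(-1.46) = -11.44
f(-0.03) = -2.26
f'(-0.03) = 8.58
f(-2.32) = 14.80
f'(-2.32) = -23.48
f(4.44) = 175.96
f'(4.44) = 71.16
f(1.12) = 16.86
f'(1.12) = 24.68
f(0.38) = 2.43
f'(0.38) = 14.32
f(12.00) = 1114.00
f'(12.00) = 177.00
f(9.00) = 646.00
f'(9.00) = 135.00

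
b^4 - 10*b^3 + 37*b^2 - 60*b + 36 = (b - 3)^2*(b - 2)^2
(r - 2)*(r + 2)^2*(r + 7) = r^4 + 9*r^3 + 10*r^2 - 36*r - 56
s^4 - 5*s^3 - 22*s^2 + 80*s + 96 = (s - 6)*(s - 4)*(s + 1)*(s + 4)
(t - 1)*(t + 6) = t^2 + 5*t - 6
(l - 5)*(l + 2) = l^2 - 3*l - 10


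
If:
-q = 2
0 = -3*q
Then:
No Solution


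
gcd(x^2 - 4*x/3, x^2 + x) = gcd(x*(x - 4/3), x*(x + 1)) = x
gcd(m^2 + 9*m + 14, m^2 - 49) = m + 7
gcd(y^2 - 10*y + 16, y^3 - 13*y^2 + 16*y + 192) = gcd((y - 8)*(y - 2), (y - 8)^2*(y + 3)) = y - 8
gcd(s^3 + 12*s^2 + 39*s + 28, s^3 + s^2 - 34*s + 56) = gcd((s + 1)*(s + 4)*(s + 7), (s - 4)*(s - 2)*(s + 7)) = s + 7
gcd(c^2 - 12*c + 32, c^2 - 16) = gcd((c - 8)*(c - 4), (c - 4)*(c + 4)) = c - 4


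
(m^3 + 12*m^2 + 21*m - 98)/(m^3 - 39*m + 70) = (m + 7)/(m - 5)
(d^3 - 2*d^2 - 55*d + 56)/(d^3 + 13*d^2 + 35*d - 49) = (d - 8)/(d + 7)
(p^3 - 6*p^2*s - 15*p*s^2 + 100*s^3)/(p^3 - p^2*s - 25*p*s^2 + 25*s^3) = (p^2 - p*s - 20*s^2)/(p^2 + 4*p*s - 5*s^2)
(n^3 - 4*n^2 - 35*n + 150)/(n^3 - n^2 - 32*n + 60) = (n - 5)/(n - 2)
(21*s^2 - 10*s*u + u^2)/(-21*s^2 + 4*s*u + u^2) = (-7*s + u)/(7*s + u)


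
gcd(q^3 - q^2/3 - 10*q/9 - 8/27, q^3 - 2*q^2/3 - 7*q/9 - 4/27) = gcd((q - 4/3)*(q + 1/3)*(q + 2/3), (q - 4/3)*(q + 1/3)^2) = q^2 - q - 4/9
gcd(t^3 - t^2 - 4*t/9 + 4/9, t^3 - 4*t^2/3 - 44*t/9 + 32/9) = t - 2/3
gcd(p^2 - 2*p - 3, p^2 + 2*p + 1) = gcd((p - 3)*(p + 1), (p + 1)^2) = p + 1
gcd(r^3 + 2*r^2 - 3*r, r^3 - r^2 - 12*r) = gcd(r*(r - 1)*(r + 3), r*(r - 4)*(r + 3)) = r^2 + 3*r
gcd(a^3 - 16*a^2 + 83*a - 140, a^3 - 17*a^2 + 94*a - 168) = a^2 - 11*a + 28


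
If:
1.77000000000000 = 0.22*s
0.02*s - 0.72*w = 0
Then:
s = 8.05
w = 0.22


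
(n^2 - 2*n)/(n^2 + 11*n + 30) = n*(n - 2)/(n^2 + 11*n + 30)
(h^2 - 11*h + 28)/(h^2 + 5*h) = (h^2 - 11*h + 28)/(h*(h + 5))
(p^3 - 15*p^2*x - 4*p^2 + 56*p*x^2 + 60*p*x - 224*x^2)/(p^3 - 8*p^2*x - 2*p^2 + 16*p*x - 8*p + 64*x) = (p - 7*x)/(p + 2)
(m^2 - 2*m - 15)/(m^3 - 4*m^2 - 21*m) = (m - 5)/(m*(m - 7))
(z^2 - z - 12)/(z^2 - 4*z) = (z + 3)/z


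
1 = 1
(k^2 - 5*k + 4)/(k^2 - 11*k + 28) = (k - 1)/(k - 7)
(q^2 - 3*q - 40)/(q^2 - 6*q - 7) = (-q^2 + 3*q + 40)/(-q^2 + 6*q + 7)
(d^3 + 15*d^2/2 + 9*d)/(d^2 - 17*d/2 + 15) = d*(2*d^2 + 15*d + 18)/(2*d^2 - 17*d + 30)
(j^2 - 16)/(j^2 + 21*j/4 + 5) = 4*(j - 4)/(4*j + 5)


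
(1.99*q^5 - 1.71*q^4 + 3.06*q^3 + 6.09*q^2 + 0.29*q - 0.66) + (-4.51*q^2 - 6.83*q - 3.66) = 1.99*q^5 - 1.71*q^4 + 3.06*q^3 + 1.58*q^2 - 6.54*q - 4.32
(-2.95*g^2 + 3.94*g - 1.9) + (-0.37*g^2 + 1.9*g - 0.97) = -3.32*g^2 + 5.84*g - 2.87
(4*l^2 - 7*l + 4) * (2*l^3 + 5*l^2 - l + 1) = 8*l^5 + 6*l^4 - 31*l^3 + 31*l^2 - 11*l + 4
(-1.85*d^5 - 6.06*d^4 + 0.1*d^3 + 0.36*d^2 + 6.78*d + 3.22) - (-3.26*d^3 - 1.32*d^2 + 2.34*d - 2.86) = -1.85*d^5 - 6.06*d^4 + 3.36*d^3 + 1.68*d^2 + 4.44*d + 6.08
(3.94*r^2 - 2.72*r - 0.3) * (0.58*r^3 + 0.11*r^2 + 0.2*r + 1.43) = 2.2852*r^5 - 1.1442*r^4 + 0.3148*r^3 + 5.0572*r^2 - 3.9496*r - 0.429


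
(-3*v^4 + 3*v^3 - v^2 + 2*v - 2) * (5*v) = -15*v^5 + 15*v^4 - 5*v^3 + 10*v^2 - 10*v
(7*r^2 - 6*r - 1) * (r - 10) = 7*r^3 - 76*r^2 + 59*r + 10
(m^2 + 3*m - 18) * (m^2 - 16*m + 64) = m^4 - 13*m^3 - 2*m^2 + 480*m - 1152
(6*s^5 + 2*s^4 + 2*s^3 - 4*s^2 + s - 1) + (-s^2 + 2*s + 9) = 6*s^5 + 2*s^4 + 2*s^3 - 5*s^2 + 3*s + 8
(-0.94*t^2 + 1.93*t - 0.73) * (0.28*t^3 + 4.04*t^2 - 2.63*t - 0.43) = -0.2632*t^5 - 3.2572*t^4 + 10.065*t^3 - 7.6209*t^2 + 1.09*t + 0.3139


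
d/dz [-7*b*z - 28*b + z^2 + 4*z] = -7*b + 2*z + 4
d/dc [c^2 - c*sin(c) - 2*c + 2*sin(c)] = -c*cos(c) + 2*c - sin(c) + 2*cos(c) - 2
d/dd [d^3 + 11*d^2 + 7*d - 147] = 3*d^2 + 22*d + 7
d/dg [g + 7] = 1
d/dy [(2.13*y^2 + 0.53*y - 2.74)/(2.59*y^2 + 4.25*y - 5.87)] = (7.6798*y^2 - 10.813*y + 8.5339)/(6.7081*y^4 + 22.015*y^3 - 12.3441*y^2 - 49.895*y + 34.4569)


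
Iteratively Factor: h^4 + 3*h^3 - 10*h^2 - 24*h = (h - 3)*(h^3 + 6*h^2 + 8*h) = (h - 3)*(h + 4)*(h^2 + 2*h) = h*(h - 3)*(h + 4)*(h + 2)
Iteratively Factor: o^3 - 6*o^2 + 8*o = (o)*(o^2 - 6*o + 8) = o*(o - 4)*(o - 2)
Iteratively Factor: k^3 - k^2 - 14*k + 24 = (k - 2)*(k^2 + k - 12) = (k - 3)*(k - 2)*(k + 4)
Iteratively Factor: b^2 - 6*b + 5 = (b - 1)*(b - 5)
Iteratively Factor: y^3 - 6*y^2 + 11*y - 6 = (y - 2)*(y^2 - 4*y + 3) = (y - 2)*(y - 1)*(y - 3)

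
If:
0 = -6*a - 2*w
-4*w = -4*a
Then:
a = 0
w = 0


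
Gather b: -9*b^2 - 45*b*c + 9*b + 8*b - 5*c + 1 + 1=-9*b^2 + b*(17 - 45*c) - 5*c + 2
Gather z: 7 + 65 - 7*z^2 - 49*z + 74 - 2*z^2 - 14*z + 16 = -9*z^2 - 63*z + 162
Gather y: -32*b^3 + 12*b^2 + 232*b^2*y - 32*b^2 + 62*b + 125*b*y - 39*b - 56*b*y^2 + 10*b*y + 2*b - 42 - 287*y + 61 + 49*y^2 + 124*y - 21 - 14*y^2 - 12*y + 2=-32*b^3 - 20*b^2 + 25*b + y^2*(35 - 56*b) + y*(232*b^2 + 135*b - 175)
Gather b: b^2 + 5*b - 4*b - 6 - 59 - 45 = b^2 + b - 110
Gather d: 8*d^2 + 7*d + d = 8*d^2 + 8*d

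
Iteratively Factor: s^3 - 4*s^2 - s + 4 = (s + 1)*(s^2 - 5*s + 4) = (s - 1)*(s + 1)*(s - 4)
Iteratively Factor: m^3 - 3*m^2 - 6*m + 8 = (m - 4)*(m^2 + m - 2) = (m - 4)*(m + 2)*(m - 1)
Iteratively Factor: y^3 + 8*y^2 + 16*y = (y)*(y^2 + 8*y + 16) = y*(y + 4)*(y + 4)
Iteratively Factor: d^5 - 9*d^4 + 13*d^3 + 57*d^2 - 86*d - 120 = (d + 1)*(d^4 - 10*d^3 + 23*d^2 + 34*d - 120) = (d + 1)*(d + 2)*(d^3 - 12*d^2 + 47*d - 60) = (d - 3)*(d + 1)*(d + 2)*(d^2 - 9*d + 20) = (d - 4)*(d - 3)*(d + 1)*(d + 2)*(d - 5)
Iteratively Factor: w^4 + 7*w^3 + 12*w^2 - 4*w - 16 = (w + 4)*(w^3 + 3*w^2 - 4) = (w + 2)*(w + 4)*(w^2 + w - 2) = (w + 2)^2*(w + 4)*(w - 1)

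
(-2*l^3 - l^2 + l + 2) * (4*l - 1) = -8*l^4 - 2*l^3 + 5*l^2 + 7*l - 2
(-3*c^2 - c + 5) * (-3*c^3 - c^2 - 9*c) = 9*c^5 + 6*c^4 + 13*c^3 + 4*c^2 - 45*c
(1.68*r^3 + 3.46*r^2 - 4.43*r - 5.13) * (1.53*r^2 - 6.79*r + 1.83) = 2.5704*r^5 - 6.1134*r^4 - 27.1969*r^3 + 28.5626*r^2 + 26.7258*r - 9.3879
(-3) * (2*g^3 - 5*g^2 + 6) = -6*g^3 + 15*g^2 - 18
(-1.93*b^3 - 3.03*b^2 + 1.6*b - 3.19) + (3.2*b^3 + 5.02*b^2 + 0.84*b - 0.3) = 1.27*b^3 + 1.99*b^2 + 2.44*b - 3.49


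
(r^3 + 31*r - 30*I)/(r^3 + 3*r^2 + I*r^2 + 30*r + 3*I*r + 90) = (r - I)/(r + 3)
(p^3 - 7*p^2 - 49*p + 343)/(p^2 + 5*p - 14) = (p^2 - 14*p + 49)/(p - 2)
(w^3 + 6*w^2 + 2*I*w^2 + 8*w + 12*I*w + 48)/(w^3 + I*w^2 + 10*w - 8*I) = (w + 6)/(w - I)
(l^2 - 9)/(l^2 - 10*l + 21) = (l + 3)/(l - 7)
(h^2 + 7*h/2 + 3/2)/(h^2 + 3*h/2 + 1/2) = (h + 3)/(h + 1)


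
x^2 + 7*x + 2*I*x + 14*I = (x + 7)*(x + 2*I)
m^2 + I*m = m*(m + I)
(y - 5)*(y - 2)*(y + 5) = y^3 - 2*y^2 - 25*y + 50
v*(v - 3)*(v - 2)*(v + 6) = v^4 + v^3 - 24*v^2 + 36*v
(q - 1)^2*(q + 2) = q^3 - 3*q + 2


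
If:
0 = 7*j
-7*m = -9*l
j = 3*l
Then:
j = 0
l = 0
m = 0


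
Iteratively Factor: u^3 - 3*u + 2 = (u + 2)*(u^2 - 2*u + 1) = (u - 1)*(u + 2)*(u - 1)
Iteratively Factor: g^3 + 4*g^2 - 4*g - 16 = (g - 2)*(g^2 + 6*g + 8) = (g - 2)*(g + 4)*(g + 2)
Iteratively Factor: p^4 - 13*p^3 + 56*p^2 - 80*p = (p - 4)*(p^3 - 9*p^2 + 20*p) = p*(p - 4)*(p^2 - 9*p + 20) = p*(p - 5)*(p - 4)*(p - 4)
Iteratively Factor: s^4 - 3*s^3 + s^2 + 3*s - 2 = (s - 1)*(s^3 - 2*s^2 - s + 2) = (s - 1)*(s + 1)*(s^2 - 3*s + 2) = (s - 1)^2*(s + 1)*(s - 2)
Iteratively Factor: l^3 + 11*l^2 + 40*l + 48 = (l + 4)*(l^2 + 7*l + 12) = (l + 4)^2*(l + 3)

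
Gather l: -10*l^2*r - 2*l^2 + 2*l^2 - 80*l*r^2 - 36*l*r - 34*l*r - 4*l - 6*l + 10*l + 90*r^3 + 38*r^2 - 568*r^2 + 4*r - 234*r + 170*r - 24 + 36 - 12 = -10*l^2*r + l*(-80*r^2 - 70*r) + 90*r^3 - 530*r^2 - 60*r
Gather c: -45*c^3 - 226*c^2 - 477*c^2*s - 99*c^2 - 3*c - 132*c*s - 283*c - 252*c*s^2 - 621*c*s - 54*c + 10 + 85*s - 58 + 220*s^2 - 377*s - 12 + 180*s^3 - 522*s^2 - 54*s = -45*c^3 + c^2*(-477*s - 325) + c*(-252*s^2 - 753*s - 340) + 180*s^3 - 302*s^2 - 346*s - 60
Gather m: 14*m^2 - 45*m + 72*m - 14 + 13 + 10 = 14*m^2 + 27*m + 9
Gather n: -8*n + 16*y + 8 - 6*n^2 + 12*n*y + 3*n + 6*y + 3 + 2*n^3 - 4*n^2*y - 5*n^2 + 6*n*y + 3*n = 2*n^3 + n^2*(-4*y - 11) + n*(18*y - 2) + 22*y + 11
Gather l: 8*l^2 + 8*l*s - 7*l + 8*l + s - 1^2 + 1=8*l^2 + l*(8*s + 1) + s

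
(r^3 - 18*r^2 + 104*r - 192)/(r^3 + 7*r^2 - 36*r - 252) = (r^2 - 12*r + 32)/(r^2 + 13*r + 42)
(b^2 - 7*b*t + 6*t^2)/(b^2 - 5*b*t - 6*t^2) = (b - t)/(b + t)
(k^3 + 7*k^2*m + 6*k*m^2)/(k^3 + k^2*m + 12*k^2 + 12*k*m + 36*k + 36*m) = k*(k + 6*m)/(k^2 + 12*k + 36)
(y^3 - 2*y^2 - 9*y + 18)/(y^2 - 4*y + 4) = (y^2 - 9)/(y - 2)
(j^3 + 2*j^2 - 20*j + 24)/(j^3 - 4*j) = (j^2 + 4*j - 12)/(j*(j + 2))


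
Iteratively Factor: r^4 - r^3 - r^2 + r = (r - 1)*(r^3 - r) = (r - 1)^2*(r^2 + r) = r*(r - 1)^2*(r + 1)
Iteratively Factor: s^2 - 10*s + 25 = (s - 5)*(s - 5)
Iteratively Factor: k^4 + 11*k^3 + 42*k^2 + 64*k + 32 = (k + 4)*(k^3 + 7*k^2 + 14*k + 8) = (k + 1)*(k + 4)*(k^2 + 6*k + 8) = (k + 1)*(k + 2)*(k + 4)*(k + 4)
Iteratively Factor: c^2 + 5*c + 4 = (c + 1)*(c + 4)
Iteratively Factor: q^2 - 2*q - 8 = (q + 2)*(q - 4)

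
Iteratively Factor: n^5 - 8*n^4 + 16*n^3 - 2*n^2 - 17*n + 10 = (n - 1)*(n^4 - 7*n^3 + 9*n^2 + 7*n - 10) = (n - 5)*(n - 1)*(n^3 - 2*n^2 - n + 2) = (n - 5)*(n - 1)*(n + 1)*(n^2 - 3*n + 2) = (n - 5)*(n - 2)*(n - 1)*(n + 1)*(n - 1)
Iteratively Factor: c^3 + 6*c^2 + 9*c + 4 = (c + 1)*(c^2 + 5*c + 4) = (c + 1)^2*(c + 4)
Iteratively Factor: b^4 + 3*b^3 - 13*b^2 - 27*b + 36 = (b + 4)*(b^3 - b^2 - 9*b + 9) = (b - 3)*(b + 4)*(b^2 + 2*b - 3) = (b - 3)*(b - 1)*(b + 4)*(b + 3)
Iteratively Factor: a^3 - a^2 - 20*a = (a + 4)*(a^2 - 5*a) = a*(a + 4)*(a - 5)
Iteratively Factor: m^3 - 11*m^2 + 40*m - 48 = (m - 3)*(m^2 - 8*m + 16) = (m - 4)*(m - 3)*(m - 4)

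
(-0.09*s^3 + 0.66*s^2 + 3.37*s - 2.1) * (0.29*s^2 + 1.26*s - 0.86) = -0.0261*s^5 + 0.078*s^4 + 1.8863*s^3 + 3.0696*s^2 - 5.5442*s + 1.806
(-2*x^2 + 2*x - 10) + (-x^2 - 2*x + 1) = -3*x^2 - 9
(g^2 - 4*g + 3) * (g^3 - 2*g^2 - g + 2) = g^5 - 6*g^4 + 10*g^3 - 11*g + 6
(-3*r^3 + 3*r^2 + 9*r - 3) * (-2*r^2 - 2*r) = 6*r^5 - 24*r^3 - 12*r^2 + 6*r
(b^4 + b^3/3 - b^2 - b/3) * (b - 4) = b^5 - 11*b^4/3 - 7*b^3/3 + 11*b^2/3 + 4*b/3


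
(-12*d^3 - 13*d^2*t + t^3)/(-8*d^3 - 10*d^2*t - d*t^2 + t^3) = (3*d + t)/(2*d + t)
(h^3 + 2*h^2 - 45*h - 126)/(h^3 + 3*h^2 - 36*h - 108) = (h - 7)/(h - 6)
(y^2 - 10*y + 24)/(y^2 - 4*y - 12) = (y - 4)/(y + 2)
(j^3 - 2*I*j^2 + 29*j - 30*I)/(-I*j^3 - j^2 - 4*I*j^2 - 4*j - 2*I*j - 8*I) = (I*j^3 + 2*j^2 + 29*I*j + 30)/(j^3 + j^2*(4 - I) + j*(2 - 4*I) + 8)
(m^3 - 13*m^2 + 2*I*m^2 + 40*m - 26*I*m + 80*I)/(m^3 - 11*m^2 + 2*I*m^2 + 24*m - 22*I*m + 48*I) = (m - 5)/(m - 3)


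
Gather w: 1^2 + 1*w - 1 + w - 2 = 2*w - 2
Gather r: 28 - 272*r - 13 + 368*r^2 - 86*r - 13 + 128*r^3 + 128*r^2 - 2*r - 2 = 128*r^3 + 496*r^2 - 360*r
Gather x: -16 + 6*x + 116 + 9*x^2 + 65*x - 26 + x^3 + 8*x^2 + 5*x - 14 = x^3 + 17*x^2 + 76*x + 60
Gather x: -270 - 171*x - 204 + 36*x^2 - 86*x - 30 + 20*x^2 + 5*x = 56*x^2 - 252*x - 504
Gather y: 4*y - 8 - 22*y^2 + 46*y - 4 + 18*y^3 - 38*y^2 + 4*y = 18*y^3 - 60*y^2 + 54*y - 12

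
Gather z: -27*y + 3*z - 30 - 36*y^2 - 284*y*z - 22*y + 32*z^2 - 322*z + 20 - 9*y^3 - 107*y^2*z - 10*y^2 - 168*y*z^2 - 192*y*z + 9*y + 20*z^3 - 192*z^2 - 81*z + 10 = -9*y^3 - 46*y^2 - 40*y + 20*z^3 + z^2*(-168*y - 160) + z*(-107*y^2 - 476*y - 400)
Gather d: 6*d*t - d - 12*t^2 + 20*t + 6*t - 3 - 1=d*(6*t - 1) - 12*t^2 + 26*t - 4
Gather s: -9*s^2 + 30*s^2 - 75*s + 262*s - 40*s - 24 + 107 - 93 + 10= 21*s^2 + 147*s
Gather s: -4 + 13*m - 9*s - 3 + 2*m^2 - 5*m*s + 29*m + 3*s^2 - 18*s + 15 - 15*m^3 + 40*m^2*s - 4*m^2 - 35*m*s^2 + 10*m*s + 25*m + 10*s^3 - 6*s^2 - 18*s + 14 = -15*m^3 - 2*m^2 + 67*m + 10*s^3 + s^2*(-35*m - 3) + s*(40*m^2 + 5*m - 45) + 22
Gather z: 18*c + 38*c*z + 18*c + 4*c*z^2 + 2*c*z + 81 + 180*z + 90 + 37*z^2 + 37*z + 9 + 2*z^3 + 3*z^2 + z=36*c + 2*z^3 + z^2*(4*c + 40) + z*(40*c + 218) + 180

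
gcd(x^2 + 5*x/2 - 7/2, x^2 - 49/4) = x + 7/2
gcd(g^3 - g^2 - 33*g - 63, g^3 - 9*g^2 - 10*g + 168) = g - 7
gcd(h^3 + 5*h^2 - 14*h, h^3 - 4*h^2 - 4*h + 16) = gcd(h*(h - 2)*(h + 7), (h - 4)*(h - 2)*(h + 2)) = h - 2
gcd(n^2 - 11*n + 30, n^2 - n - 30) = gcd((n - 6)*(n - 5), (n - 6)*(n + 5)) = n - 6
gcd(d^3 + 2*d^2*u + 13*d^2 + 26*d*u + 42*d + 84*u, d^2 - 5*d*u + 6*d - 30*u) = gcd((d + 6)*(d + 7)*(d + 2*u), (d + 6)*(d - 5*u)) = d + 6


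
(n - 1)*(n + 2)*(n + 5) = n^3 + 6*n^2 + 3*n - 10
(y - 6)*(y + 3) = y^2 - 3*y - 18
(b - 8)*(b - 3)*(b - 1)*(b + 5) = b^4 - 7*b^3 - 25*b^2 + 151*b - 120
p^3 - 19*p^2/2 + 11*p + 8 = (p - 8)*(p - 2)*(p + 1/2)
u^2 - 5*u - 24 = (u - 8)*(u + 3)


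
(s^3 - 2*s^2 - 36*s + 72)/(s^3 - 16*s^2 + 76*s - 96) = (s + 6)/(s - 8)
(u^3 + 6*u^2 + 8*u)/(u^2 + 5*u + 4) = u*(u + 2)/(u + 1)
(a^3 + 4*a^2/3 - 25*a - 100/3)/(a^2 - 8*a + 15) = (3*a^2 + 19*a + 20)/(3*(a - 3))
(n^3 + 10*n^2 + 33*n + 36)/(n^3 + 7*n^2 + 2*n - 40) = (n^2 + 6*n + 9)/(n^2 + 3*n - 10)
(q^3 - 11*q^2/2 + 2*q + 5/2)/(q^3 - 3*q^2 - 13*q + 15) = (q + 1/2)/(q + 3)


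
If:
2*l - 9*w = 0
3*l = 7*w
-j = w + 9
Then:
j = -9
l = 0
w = 0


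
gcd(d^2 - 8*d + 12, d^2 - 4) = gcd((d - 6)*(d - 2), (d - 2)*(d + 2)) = d - 2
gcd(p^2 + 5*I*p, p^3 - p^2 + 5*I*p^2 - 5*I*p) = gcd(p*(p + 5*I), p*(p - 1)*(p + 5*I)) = p^2 + 5*I*p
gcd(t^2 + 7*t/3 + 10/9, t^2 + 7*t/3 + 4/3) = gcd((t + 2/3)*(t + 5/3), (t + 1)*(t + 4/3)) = 1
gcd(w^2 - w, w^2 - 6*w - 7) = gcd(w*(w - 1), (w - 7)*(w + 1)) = 1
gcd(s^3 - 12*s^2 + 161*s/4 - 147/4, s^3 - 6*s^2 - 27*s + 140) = s - 7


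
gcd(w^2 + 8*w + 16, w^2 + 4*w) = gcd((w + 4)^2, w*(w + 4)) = w + 4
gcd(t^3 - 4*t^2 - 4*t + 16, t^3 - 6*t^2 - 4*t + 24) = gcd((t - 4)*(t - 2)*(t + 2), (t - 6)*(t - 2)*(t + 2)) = t^2 - 4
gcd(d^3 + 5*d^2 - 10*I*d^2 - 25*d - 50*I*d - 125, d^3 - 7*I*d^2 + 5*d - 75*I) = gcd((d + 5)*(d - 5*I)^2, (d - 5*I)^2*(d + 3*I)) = d^2 - 10*I*d - 25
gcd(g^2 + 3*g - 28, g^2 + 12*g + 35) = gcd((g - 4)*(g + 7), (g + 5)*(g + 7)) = g + 7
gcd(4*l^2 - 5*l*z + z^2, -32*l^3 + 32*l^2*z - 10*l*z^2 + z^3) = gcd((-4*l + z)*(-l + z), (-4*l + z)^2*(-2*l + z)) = -4*l + z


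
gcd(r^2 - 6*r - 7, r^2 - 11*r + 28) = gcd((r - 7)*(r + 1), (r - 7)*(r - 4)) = r - 7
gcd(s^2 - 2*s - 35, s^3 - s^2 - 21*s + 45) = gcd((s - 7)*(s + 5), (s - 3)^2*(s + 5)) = s + 5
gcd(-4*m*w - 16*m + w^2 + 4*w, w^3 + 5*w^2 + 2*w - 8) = w + 4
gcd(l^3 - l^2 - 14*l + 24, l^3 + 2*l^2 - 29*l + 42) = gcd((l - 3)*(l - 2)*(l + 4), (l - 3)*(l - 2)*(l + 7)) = l^2 - 5*l + 6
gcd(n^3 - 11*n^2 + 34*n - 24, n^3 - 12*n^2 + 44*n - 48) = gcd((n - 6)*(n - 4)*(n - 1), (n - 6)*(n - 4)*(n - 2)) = n^2 - 10*n + 24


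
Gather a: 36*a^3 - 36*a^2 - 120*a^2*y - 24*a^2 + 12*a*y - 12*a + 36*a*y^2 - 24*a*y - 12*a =36*a^3 + a^2*(-120*y - 60) + a*(36*y^2 - 12*y - 24)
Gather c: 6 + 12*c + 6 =12*c + 12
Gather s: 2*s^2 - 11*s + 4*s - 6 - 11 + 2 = 2*s^2 - 7*s - 15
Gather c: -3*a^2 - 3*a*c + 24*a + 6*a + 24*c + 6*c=-3*a^2 + 30*a + c*(30 - 3*a)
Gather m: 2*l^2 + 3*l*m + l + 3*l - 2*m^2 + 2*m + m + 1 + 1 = 2*l^2 + 4*l - 2*m^2 + m*(3*l + 3) + 2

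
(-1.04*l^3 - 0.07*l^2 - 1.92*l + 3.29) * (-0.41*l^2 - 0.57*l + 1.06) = 0.4264*l^5 + 0.6215*l^4 - 0.2753*l^3 - 0.3287*l^2 - 3.9105*l + 3.4874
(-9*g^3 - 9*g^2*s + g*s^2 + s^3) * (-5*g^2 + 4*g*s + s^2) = 45*g^5 + 9*g^4*s - 50*g^3*s^2 - 10*g^2*s^3 + 5*g*s^4 + s^5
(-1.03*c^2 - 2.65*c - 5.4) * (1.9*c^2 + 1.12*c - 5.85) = -1.957*c^4 - 6.1886*c^3 - 7.2025*c^2 + 9.4545*c + 31.59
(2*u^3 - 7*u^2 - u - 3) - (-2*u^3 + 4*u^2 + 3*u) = 4*u^3 - 11*u^2 - 4*u - 3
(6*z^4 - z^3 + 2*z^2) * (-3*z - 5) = -18*z^5 - 27*z^4 - z^3 - 10*z^2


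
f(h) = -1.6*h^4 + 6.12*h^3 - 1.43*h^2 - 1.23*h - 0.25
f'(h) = -6.4*h^3 + 18.36*h^2 - 2.86*h - 1.23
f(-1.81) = -56.17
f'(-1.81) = 102.05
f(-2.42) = -147.26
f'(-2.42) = 203.92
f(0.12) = -0.41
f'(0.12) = -1.32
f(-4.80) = -1553.46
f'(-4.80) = 1143.30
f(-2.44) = -151.38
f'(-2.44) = 208.03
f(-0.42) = -0.49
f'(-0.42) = 3.68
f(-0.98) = -7.65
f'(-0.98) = 25.23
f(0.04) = -0.30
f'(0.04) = -1.32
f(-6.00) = -3439.87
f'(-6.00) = 2059.29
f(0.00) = -0.25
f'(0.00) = -1.23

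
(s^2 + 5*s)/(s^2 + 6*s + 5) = s/(s + 1)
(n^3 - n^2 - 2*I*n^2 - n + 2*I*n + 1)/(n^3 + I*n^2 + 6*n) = (n^3 - n^2 - 2*I*n^2 - n + 2*I*n + 1)/(n*(n^2 + I*n + 6))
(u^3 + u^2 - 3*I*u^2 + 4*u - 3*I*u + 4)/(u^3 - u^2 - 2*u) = (u^2 - 3*I*u + 4)/(u*(u - 2))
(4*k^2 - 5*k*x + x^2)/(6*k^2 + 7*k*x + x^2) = (4*k^2 - 5*k*x + x^2)/(6*k^2 + 7*k*x + x^2)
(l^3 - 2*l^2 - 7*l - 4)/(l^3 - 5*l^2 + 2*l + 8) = (l + 1)/(l - 2)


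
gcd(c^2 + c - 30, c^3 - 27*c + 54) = c + 6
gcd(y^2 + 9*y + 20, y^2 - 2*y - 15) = 1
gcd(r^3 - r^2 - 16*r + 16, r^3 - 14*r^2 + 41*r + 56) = 1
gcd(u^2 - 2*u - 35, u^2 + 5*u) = u + 5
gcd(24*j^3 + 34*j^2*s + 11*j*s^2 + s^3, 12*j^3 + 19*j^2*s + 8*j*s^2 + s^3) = 4*j^2 + 5*j*s + s^2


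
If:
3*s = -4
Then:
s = -4/3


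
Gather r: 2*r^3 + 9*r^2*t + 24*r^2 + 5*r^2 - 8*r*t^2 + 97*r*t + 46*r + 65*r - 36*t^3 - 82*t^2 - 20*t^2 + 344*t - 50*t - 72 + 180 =2*r^3 + r^2*(9*t + 29) + r*(-8*t^2 + 97*t + 111) - 36*t^3 - 102*t^2 + 294*t + 108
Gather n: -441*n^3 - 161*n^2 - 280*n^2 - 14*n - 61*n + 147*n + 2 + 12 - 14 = -441*n^3 - 441*n^2 + 72*n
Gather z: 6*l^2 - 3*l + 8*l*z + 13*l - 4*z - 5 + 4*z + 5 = 6*l^2 + 8*l*z + 10*l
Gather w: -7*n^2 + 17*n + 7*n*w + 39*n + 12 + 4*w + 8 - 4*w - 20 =-7*n^2 + 7*n*w + 56*n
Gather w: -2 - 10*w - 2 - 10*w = -20*w - 4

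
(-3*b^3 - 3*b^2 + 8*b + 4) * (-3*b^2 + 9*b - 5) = 9*b^5 - 18*b^4 - 36*b^3 + 75*b^2 - 4*b - 20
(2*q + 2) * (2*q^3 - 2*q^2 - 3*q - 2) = 4*q^4 - 10*q^2 - 10*q - 4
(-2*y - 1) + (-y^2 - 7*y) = -y^2 - 9*y - 1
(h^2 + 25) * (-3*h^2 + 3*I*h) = -3*h^4 + 3*I*h^3 - 75*h^2 + 75*I*h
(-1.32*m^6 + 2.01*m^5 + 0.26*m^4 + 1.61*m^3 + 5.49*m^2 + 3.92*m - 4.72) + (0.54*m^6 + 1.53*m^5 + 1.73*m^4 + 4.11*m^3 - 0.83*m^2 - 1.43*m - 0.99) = -0.78*m^6 + 3.54*m^5 + 1.99*m^4 + 5.72*m^3 + 4.66*m^2 + 2.49*m - 5.71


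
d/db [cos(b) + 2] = -sin(b)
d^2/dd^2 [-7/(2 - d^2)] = 14*(3*d^2 + 2)/(d^2 - 2)^3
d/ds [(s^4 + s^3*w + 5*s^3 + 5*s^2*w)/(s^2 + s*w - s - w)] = 2*s*(s^2 + s - 5)/(s^2 - 2*s + 1)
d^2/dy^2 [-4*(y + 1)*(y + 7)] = -8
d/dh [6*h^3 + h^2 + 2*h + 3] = 18*h^2 + 2*h + 2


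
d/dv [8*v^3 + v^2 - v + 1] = 24*v^2 + 2*v - 1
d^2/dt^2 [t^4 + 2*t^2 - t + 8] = 12*t^2 + 4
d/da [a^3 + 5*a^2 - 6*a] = 3*a^2 + 10*a - 6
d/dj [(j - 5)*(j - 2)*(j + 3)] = 3*j^2 - 8*j - 11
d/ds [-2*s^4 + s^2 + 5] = -8*s^3 + 2*s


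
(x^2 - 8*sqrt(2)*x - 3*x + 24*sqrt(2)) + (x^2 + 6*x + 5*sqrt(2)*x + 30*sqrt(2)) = 2*x^2 - 3*sqrt(2)*x + 3*x + 54*sqrt(2)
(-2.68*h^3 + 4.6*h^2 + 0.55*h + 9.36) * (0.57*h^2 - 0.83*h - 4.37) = -1.5276*h^5 + 4.8464*h^4 + 8.2071*h^3 - 15.2233*h^2 - 10.1723*h - 40.9032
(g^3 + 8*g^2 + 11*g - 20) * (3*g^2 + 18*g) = 3*g^5 + 42*g^4 + 177*g^3 + 138*g^2 - 360*g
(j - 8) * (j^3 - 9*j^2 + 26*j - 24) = j^4 - 17*j^3 + 98*j^2 - 232*j + 192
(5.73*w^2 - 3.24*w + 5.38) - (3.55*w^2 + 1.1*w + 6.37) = 2.18*w^2 - 4.34*w - 0.99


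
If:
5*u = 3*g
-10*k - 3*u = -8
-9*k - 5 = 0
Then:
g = 610/81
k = -5/9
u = 122/27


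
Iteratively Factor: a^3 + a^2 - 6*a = (a + 3)*(a^2 - 2*a) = a*(a + 3)*(a - 2)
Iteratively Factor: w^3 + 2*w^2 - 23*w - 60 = (w + 4)*(w^2 - 2*w - 15) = (w + 3)*(w + 4)*(w - 5)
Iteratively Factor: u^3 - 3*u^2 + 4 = (u + 1)*(u^2 - 4*u + 4) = (u - 2)*(u + 1)*(u - 2)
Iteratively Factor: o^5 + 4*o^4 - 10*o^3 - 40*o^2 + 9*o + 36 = (o - 1)*(o^4 + 5*o^3 - 5*o^2 - 45*o - 36) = (o - 1)*(o + 3)*(o^3 + 2*o^2 - 11*o - 12) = (o - 1)*(o + 3)*(o + 4)*(o^2 - 2*o - 3) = (o - 3)*(o - 1)*(o + 3)*(o + 4)*(o + 1)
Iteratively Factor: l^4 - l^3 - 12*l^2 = (l + 3)*(l^3 - 4*l^2) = (l - 4)*(l + 3)*(l^2) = l*(l - 4)*(l + 3)*(l)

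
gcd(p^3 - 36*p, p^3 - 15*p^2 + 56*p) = p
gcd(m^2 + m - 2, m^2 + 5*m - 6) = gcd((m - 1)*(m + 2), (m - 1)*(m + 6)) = m - 1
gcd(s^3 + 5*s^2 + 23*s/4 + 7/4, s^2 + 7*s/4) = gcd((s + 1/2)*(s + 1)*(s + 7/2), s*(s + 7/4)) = 1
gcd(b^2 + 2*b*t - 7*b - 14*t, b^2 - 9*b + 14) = b - 7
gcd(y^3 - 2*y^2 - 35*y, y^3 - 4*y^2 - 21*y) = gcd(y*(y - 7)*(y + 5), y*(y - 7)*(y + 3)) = y^2 - 7*y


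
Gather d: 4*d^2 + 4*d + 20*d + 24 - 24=4*d^2 + 24*d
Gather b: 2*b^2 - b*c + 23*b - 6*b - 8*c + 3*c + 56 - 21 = 2*b^2 + b*(17 - c) - 5*c + 35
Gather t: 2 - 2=0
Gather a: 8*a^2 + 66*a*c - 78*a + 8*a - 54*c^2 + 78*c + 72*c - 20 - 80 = 8*a^2 + a*(66*c - 70) - 54*c^2 + 150*c - 100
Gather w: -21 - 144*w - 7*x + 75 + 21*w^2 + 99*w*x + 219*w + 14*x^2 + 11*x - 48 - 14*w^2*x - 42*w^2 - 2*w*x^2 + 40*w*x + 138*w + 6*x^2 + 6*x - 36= w^2*(-14*x - 21) + w*(-2*x^2 + 139*x + 213) + 20*x^2 + 10*x - 30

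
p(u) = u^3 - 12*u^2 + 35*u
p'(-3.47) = 154.40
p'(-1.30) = 71.27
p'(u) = 3*u^2 - 24*u + 35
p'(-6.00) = 287.00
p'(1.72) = 2.60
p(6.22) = -5.92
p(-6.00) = -858.00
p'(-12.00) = 755.00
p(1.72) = 29.79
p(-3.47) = -307.72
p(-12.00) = -3876.00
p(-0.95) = -44.94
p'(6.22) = 1.79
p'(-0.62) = 51.03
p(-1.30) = -67.98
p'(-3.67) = 163.49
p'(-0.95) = 60.51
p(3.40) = 19.58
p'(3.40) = -11.92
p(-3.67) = -339.51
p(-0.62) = -26.55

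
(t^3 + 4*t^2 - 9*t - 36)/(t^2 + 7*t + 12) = t - 3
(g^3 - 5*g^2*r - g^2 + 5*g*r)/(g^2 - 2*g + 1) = g*(g - 5*r)/(g - 1)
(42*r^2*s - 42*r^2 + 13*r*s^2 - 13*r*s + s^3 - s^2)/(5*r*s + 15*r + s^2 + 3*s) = (42*r^2*s - 42*r^2 + 13*r*s^2 - 13*r*s + s^3 - s^2)/(5*r*s + 15*r + s^2 + 3*s)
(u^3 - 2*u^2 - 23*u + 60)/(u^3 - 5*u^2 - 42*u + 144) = (u^2 + u - 20)/(u^2 - 2*u - 48)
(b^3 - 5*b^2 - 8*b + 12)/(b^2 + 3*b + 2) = (b^2 - 7*b + 6)/(b + 1)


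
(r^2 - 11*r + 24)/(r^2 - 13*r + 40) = (r - 3)/(r - 5)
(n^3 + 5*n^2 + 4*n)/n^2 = n + 5 + 4/n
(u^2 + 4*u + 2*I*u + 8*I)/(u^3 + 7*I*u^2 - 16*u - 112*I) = (u + 2*I)/(u^2 + u*(-4 + 7*I) - 28*I)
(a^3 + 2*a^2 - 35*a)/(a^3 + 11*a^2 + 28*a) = (a - 5)/(a + 4)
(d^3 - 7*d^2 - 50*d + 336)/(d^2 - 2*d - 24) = (d^2 - d - 56)/(d + 4)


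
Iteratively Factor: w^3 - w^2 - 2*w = (w)*(w^2 - w - 2) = w*(w - 2)*(w + 1)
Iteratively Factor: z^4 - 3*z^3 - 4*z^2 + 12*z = (z - 2)*(z^3 - z^2 - 6*z) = (z - 2)*(z + 2)*(z^2 - 3*z) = z*(z - 2)*(z + 2)*(z - 3)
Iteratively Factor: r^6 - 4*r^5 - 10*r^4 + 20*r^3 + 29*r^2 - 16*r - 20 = (r - 2)*(r^5 - 2*r^4 - 14*r^3 - 8*r^2 + 13*r + 10) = (r - 2)*(r + 1)*(r^4 - 3*r^3 - 11*r^2 + 3*r + 10) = (r - 2)*(r + 1)*(r + 2)*(r^3 - 5*r^2 - r + 5) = (r - 2)*(r - 1)*(r + 1)*(r + 2)*(r^2 - 4*r - 5) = (r - 2)*(r - 1)*(r + 1)^2*(r + 2)*(r - 5)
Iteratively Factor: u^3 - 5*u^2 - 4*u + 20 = (u + 2)*(u^2 - 7*u + 10) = (u - 5)*(u + 2)*(u - 2)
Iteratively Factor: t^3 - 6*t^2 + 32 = (t - 4)*(t^2 - 2*t - 8) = (t - 4)*(t + 2)*(t - 4)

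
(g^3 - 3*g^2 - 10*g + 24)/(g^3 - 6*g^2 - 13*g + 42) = (g - 4)/(g - 7)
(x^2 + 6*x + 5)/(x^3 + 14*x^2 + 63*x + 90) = (x + 1)/(x^2 + 9*x + 18)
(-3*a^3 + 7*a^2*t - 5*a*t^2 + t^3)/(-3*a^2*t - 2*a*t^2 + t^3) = (a^2 - 2*a*t + t^2)/(t*(a + t))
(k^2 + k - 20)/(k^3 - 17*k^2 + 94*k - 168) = (k + 5)/(k^2 - 13*k + 42)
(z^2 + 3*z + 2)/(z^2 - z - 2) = (z + 2)/(z - 2)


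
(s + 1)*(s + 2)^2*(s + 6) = s^4 + 11*s^3 + 38*s^2 + 52*s + 24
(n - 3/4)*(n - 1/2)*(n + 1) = n^3 - n^2/4 - 7*n/8 + 3/8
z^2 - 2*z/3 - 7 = (z - 3)*(z + 7/3)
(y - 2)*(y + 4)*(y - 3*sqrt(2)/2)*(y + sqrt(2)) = y^4 - sqrt(2)*y^3/2 + 2*y^3 - 11*y^2 - sqrt(2)*y^2 - 6*y + 4*sqrt(2)*y + 24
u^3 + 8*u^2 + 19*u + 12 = (u + 1)*(u + 3)*(u + 4)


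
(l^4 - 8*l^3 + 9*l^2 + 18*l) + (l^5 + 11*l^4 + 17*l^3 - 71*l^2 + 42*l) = l^5 + 12*l^4 + 9*l^3 - 62*l^2 + 60*l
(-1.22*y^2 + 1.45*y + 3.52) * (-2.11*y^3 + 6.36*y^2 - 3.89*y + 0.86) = 2.5742*y^5 - 10.8187*y^4 + 6.5406*y^3 + 15.6975*y^2 - 12.4458*y + 3.0272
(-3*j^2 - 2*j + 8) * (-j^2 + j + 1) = 3*j^4 - j^3 - 13*j^2 + 6*j + 8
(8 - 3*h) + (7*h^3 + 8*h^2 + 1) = 7*h^3 + 8*h^2 - 3*h + 9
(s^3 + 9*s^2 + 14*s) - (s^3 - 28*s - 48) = 9*s^2 + 42*s + 48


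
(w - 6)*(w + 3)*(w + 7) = w^3 + 4*w^2 - 39*w - 126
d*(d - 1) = d^2 - d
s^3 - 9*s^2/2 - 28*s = s*(s - 8)*(s + 7/2)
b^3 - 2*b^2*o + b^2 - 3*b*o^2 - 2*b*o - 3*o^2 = (b + 1)*(b - 3*o)*(b + o)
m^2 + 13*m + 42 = (m + 6)*(m + 7)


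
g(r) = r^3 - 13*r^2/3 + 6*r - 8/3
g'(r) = 3*r^2 - 26*r/3 + 6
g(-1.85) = -34.93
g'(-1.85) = 32.30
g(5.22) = 52.81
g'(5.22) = 42.51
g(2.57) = 1.11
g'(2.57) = 3.54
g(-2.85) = -78.11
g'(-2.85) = 55.07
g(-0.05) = -2.98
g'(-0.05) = 6.44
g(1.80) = -0.07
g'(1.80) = 0.12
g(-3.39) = -111.76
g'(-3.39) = 69.86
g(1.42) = -0.02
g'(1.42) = -0.26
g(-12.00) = -2426.67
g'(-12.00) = 542.00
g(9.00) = 429.33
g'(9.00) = 171.00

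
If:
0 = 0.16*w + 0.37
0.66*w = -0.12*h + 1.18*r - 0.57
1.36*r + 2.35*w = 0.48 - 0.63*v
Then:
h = 50.7320006127451 - 4.55514705882353*v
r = 4.34880514705882 - 0.463235294117647*v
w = -2.31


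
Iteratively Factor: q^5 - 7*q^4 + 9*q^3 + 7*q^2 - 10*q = (q)*(q^4 - 7*q^3 + 9*q^2 + 7*q - 10) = q*(q - 5)*(q^3 - 2*q^2 - q + 2) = q*(q - 5)*(q - 1)*(q^2 - q - 2) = q*(q - 5)*(q - 2)*(q - 1)*(q + 1)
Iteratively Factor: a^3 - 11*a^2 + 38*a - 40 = (a - 5)*(a^2 - 6*a + 8) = (a - 5)*(a - 4)*(a - 2)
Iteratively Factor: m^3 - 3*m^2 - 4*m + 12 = (m - 3)*(m^2 - 4) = (m - 3)*(m - 2)*(m + 2)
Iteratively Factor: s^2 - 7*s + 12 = (s - 4)*(s - 3)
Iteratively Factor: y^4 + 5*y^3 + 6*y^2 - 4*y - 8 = (y + 2)*(y^3 + 3*y^2 - 4) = (y - 1)*(y + 2)*(y^2 + 4*y + 4) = (y - 1)*(y + 2)^2*(y + 2)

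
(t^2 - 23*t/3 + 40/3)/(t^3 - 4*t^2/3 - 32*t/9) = 3*(t - 5)/(t*(3*t + 4))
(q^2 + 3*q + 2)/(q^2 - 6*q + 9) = (q^2 + 3*q + 2)/(q^2 - 6*q + 9)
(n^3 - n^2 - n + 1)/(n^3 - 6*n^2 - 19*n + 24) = (n^2 - 1)/(n^2 - 5*n - 24)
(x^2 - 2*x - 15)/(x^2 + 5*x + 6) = (x - 5)/(x + 2)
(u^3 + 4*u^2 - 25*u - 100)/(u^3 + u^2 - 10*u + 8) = (u^2 - 25)/(u^2 - 3*u + 2)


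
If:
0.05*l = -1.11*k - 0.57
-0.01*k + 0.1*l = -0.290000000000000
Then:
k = -0.38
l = -2.94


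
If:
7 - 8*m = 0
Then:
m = 7/8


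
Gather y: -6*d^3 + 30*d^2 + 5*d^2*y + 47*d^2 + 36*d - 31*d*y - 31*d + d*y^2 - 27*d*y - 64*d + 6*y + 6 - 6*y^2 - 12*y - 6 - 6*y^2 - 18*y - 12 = -6*d^3 + 77*d^2 - 59*d + y^2*(d - 12) + y*(5*d^2 - 58*d - 24) - 12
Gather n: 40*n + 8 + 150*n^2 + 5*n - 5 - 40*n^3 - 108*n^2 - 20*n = -40*n^3 + 42*n^2 + 25*n + 3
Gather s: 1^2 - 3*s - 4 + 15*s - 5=12*s - 8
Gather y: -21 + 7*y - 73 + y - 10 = 8*y - 104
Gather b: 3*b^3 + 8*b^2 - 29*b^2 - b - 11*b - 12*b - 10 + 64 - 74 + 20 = 3*b^3 - 21*b^2 - 24*b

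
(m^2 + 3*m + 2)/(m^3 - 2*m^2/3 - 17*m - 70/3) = 3*(m + 1)/(3*m^2 - 8*m - 35)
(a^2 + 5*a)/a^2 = (a + 5)/a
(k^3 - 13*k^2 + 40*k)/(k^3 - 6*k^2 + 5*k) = (k - 8)/(k - 1)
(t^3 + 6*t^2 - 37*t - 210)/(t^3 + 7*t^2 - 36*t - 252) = (t + 5)/(t + 6)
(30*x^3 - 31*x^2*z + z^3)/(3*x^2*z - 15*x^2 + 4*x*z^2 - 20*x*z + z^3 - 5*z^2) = (30*x^3 - 31*x^2*z + z^3)/(3*x^2*z - 15*x^2 + 4*x*z^2 - 20*x*z + z^3 - 5*z^2)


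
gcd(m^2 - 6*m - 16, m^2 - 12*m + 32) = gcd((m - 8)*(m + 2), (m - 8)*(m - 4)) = m - 8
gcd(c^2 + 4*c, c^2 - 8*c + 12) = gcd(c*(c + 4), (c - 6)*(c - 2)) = 1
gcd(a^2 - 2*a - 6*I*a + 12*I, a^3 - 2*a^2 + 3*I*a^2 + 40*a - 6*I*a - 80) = a - 2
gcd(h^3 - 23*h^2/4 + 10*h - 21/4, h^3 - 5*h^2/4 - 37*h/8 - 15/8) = h - 3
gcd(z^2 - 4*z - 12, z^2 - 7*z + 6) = z - 6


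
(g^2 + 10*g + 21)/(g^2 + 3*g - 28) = (g + 3)/(g - 4)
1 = 1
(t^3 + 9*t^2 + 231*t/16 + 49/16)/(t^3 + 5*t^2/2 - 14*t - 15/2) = (16*t^3 + 144*t^2 + 231*t + 49)/(8*(2*t^3 + 5*t^2 - 28*t - 15))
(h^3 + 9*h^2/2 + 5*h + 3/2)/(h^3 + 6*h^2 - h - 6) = (2*h^2 + 7*h + 3)/(2*(h^2 + 5*h - 6))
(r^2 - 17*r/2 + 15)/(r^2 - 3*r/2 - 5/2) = (r - 6)/(r + 1)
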